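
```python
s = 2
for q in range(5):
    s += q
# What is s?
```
Trace:
  s=2
  s=2, q=0
  s=3, q=1
  s=5, q=2
  s=8, q=3
  s=12, q=4

Final answer: 12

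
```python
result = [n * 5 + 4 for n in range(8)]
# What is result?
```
Trace:
  n=0
  n=1
  n=2
  n=3
  n=4
  n=5
  n=6
  n=7
  result=[4, 9, 14, 19, 24, 29, 34, 39]

Final answer: [4, 9, 14, 19, 24, 29, 34, 39]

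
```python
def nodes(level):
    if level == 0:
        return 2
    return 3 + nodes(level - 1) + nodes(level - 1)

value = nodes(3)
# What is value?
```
Call trace (a repeated sub-call is expanded the first time; later identical calls just restate its return value):
nodes(level=3)
  nodes(level=2)
    nodes(level=1)
      nodes(level=0)
      -> return 2
      nodes(level=0)
      -> return 2
    -> return 7
    nodes(level=1) -> return 7  (same call as traced above)
  -> return 17
  nodes(level=2) -> return 17  (same call as traced above)
-> return 37

Final answer: 37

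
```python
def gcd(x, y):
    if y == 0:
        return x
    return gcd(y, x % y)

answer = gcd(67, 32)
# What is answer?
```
Call trace:
gcd(x=67, y=32)
  gcd(x=32, y=3)
    gcd(x=3, y=2)
      gcd(x=2, y=1)
        gcd(x=1, y=0)
        -> return 1
      -> return 1
    -> return 1
  -> return 1
-> return 1

Final answer: 1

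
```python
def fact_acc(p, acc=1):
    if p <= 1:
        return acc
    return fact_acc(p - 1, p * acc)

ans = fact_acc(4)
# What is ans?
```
Call trace:
fact_acc(p=4, acc=1)
  fact_acc(p=3, acc=4)
    fact_acc(p=2, acc=12)
      fact_acc(p=1, acc=24)
      -> return 24
    -> return 24
  -> return 24
-> return 24

Final answer: 24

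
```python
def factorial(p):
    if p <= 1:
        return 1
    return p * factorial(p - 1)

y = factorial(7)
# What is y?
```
Call trace:
factorial(p=7)
  factorial(p=6)
    factorial(p=5)
      factorial(p=4)
        factorial(p=3)
          factorial(p=2)
            factorial(p=1)
            -> return 1
          -> return 2
        -> return 6
      -> return 24
    -> return 120
  -> return 720
-> return 5040

Final answer: 5040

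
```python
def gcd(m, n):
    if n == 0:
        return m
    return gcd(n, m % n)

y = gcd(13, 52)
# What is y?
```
Call trace:
gcd(m=13, n=52)
  gcd(m=52, n=13)
    gcd(m=13, n=0)
    -> return 13
  -> return 13
-> return 13

Final answer: 13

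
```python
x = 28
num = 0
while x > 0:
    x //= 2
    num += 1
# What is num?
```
Trace:
  x=28
  x=28, num=0
  x=14, num=1
  x=7, num=2
  x=3, num=3
  x=1, num=4
  x=0, num=5

Final answer: 5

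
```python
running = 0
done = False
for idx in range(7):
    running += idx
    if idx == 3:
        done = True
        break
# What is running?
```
Trace:
  running=0
  running=0, done=False
  running=0, done=False, idx=0
  running=1, done=False, idx=1
  running=3, done=False, idx=2
  running=6, done=True, idx=3

Final answer: 6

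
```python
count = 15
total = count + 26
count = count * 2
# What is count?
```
Trace:
  count=15
  count=15, total=41
  count=30, total=41

Final answer: 30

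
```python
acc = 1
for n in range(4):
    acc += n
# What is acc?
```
Trace:
  acc=1
  acc=1, n=0
  acc=2, n=1
  acc=4, n=2
  acc=7, n=3

Final answer: 7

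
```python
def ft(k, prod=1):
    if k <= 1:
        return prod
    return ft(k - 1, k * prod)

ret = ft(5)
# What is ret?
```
Call trace:
ft(k=5, prod=1)
  ft(k=4, prod=5)
    ft(k=3, prod=20)
      ft(k=2, prod=60)
        ft(k=1, prod=120)
        -> return 120
      -> return 120
    -> return 120
  -> return 120
-> return 120

Final answer: 120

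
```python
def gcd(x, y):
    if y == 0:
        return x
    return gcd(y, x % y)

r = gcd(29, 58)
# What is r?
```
Call trace:
gcd(x=29, y=58)
  gcd(x=58, y=29)
    gcd(x=29, y=0)
    -> return 29
  -> return 29
-> return 29

Final answer: 29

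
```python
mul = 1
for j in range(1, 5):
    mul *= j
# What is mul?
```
Trace:
  mul=1
  mul=1, j=1
  mul=2, j=2
  mul=6, j=3
  mul=24, j=4

Final answer: 24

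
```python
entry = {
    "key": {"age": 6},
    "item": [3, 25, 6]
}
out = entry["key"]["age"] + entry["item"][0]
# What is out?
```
Trace:
  entry={'key': {'age': 6}, 'item': [3, 25, 6]}
  entry={'key': {'age': 6}, 'item': [3, 25, 6]}, out=9

Final answer: 9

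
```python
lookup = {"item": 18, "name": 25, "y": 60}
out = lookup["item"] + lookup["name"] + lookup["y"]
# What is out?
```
Trace:
  lookup={'item': 18, 'name': 25, 'y': 60}
  lookup={'item': 18, 'name': 25, 'y': 60}, out=103

Final answer: 103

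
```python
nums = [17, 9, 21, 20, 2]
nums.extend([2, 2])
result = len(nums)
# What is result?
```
Trace:
  nums=[17, 9, 21, 20, 2]
  nums=[17, 9, 21, 20, 2, 2, 2]
  nums=[17, 9, 21, 20, 2, 2, 2], result=7

Final answer: 7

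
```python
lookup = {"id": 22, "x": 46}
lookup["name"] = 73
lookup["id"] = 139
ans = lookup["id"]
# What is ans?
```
Trace:
  lookup={'id': 22, 'x': 46}
  lookup={'id': 22, 'x': 46, 'name': 73}
  lookup={'id': 139, 'x': 46, 'name': 73}
  lookup={'id': 139, 'x': 46, 'name': 73}, ans=139

Final answer: 139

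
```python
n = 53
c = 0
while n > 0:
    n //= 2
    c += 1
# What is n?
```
Trace:
  n=53
  n=53, c=0
  n=26, c=1
  n=13, c=2
  n=6, c=3
  n=3, c=4
  n=1, c=5
  n=0, c=6

Final answer: 0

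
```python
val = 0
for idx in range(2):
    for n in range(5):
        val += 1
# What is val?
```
Trace:
  val=0
  val=1, idx=0, n=0
  val=2, idx=0, n=1
  val=3, idx=0, n=2
  val=4, idx=0, n=3
  val=5, idx=0, n=4
  val=6, idx=1, n=0
  val=7, idx=1, n=1
  val=8, idx=1, n=2
  val=9, idx=1, n=3
  val=10, idx=1, n=4

Final answer: 10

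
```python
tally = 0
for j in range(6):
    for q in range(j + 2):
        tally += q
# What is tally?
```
Trace:
  tally=0
  tally=0, j=0, q=0
  tally=1, j=0, q=1
  tally=1, j=1, q=0
  tally=2, j=1, q=1
  tally=4, j=1, q=2
  tally=4, j=2, q=0
  tally=5, j=2, q=1
  tally=7, j=2, q=2
  tally=10, j=2, q=3
  tally=10, j=3, q=0
  tally=11, j=3, q=1
  tally=13, j=3, q=2
  tally=16, j=3, q=3
  tally=20, j=3, q=4
  tally=20, j=4, q=0
  tally=21, j=4, q=1
  tally=23, j=4, q=2
  tally=26, j=4, q=3
  tally=30, j=4, q=4
  tally=35, j=4, q=5
  tally=35, j=5, q=0
  tally=36, j=5, q=1
  tally=38, j=5, q=2
  tally=41, j=5, q=3
  tally=45, j=5, q=4
  tally=50, j=5, q=5
  tally=56, j=5, q=6

Final answer: 56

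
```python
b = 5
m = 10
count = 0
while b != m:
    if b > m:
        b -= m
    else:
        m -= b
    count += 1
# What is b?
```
Trace:
  b=5
  b=5, m=10
  b=5, m=10, count=0
  b=5, m=5, count=1

Final answer: 5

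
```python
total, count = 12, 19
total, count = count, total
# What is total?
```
Trace:
  total=12, count=19
  total=19, count=12

Final answer: 19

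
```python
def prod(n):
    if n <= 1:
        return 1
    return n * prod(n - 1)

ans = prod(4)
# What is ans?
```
Call trace:
prod(n=4)
  prod(n=3)
    prod(n=2)
      prod(n=1)
      -> return 1
    -> return 2
  -> return 6
-> return 24

Final answer: 24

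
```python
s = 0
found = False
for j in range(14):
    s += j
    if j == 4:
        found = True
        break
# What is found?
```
Trace:
  s=0
  s=0, found=False
  s=0, found=False, j=0
  s=1, found=False, j=1
  s=3, found=False, j=2
  s=6, found=False, j=3
  s=10, found=True, j=4

Final answer: True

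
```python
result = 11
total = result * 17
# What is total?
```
Trace:
  result=11
  result=11, total=187

Final answer: 187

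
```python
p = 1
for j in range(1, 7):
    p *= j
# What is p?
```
Trace:
  p=1
  p=1, j=1
  p=2, j=2
  p=6, j=3
  p=24, j=4
  p=120, j=5
  p=720, j=6

Final answer: 720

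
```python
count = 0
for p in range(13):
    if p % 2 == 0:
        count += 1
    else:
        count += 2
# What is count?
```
Trace:
  count=0
  count=1, p=0
  count=3, p=1
  count=4, p=2
  count=6, p=3
  count=7, p=4
  count=9, p=5
  count=10, p=6
  count=12, p=7
  count=13, p=8
  count=15, p=9
  count=16, p=10
  count=18, p=11
  count=19, p=12

Final answer: 19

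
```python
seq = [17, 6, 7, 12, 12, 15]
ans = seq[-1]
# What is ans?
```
Trace:
  seq=[17, 6, 7, 12, 12, 15]
  seq=[17, 6, 7, 12, 12, 15], ans=15

Final answer: 15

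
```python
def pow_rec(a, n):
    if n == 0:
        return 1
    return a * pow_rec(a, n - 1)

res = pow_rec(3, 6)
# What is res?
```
Call trace:
pow_rec(a=3, n=6)
  pow_rec(a=3, n=5)
    pow_rec(a=3, n=4)
      pow_rec(a=3, n=3)
        pow_rec(a=3, n=2)
          pow_rec(a=3, n=1)
            pow_rec(a=3, n=0)
            -> return 1
          -> return 3
        -> return 9
      -> return 27
    -> return 81
  -> return 243
-> return 729

Final answer: 729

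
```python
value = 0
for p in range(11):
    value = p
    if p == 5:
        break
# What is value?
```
Trace:
  value=0
  value=0, p=0
  value=1, p=1
  value=2, p=2
  value=3, p=3
  value=4, p=4
  value=5, p=5

Final answer: 5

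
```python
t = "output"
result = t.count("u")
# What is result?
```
Trace:
  t='output'
  t='output', result=2

Final answer: 2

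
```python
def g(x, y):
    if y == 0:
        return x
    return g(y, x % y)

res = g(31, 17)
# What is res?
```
Call trace:
g(x=31, y=17)
  g(x=17, y=14)
    g(x=14, y=3)
      g(x=3, y=2)
        g(x=2, y=1)
          g(x=1, y=0)
          -> return 1
        -> return 1
      -> return 1
    -> return 1
  -> return 1
-> return 1

Final answer: 1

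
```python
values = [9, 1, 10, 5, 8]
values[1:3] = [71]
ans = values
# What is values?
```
Trace:
  values=[9, 1, 10, 5, 8]
  values=[9, 71, 5, 8]
  values=[9, 71, 5, 8], ans=[9, 71, 5, 8]

Final answer: [9, 71, 5, 8]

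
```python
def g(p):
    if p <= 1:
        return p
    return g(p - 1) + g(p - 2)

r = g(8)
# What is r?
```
Call trace (a repeated sub-call is expanded the first time; later identical calls just restate its return value):
g(p=8)
  g(p=7)
    g(p=6)
      g(p=5)
        g(p=4)
          g(p=3)
            g(p=2)
              g(p=1)
              -> return 1
              g(p=0)
              -> return 0
            -> return 1
            g(p=1)
            -> return 1
          -> return 2
          g(p=2) -> return 1  (same call as traced above)
        -> return 3
        g(p=3) -> return 2  (same call as traced above)
      -> return 5
      g(p=4) -> return 3  (same call as traced above)
    -> return 8
    g(p=5) -> return 5  (same call as traced above)
  -> return 13
  g(p=6) -> return 8  (same call as traced above)
-> return 21

Final answer: 21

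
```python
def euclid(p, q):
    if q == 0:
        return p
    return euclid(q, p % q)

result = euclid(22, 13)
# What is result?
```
Call trace:
euclid(p=22, q=13)
  euclid(p=13, q=9)
    euclid(p=9, q=4)
      euclid(p=4, q=1)
        euclid(p=1, q=0)
        -> return 1
      -> return 1
    -> return 1
  -> return 1
-> return 1

Final answer: 1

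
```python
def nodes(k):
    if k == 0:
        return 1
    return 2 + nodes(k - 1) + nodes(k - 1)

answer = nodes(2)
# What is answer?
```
Call trace (a repeated sub-call is expanded the first time; later identical calls just restate its return value):
nodes(k=2)
  nodes(k=1)
    nodes(k=0)
    -> return 1
    nodes(k=0)
    -> return 1
  -> return 4
  nodes(k=1) -> return 4  (same call as traced above)
-> return 10

Final answer: 10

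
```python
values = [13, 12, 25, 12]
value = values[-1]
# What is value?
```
Trace:
  values=[13, 12, 25, 12]
  values=[13, 12, 25, 12], value=12

Final answer: 12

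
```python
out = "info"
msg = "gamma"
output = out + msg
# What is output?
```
Trace:
  out='info'
  out='info', msg='gamma'
  out='info', msg='gamma', output='infogamma'

Final answer: 'infogamma'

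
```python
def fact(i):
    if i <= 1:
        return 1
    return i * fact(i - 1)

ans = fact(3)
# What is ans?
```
Call trace:
fact(i=3)
  fact(i=2)
    fact(i=1)
    -> return 1
  -> return 2
-> return 6

Final answer: 6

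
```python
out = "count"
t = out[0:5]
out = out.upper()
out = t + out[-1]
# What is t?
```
Trace:
  out='count'
  out='count', t='count'
  out='COUNT', t='count'
  out='countT', t='count'

Final answer: 'count'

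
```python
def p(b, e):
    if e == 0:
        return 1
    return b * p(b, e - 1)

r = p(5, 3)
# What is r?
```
Call trace:
p(b=5, e=3)
  p(b=5, e=2)
    p(b=5, e=1)
      p(b=5, e=0)
      -> return 1
    -> return 5
  -> return 25
-> return 125

Final answer: 125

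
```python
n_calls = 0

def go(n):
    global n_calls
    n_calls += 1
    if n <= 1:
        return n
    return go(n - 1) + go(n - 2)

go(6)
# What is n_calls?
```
Call trace (a repeated sub-call is expanded the first time; later identical calls just restate its return value):
go(n=6)
  go(n=5)
    go(n=4)
      go(n=3)
        go(n=2)
          go(n=1)
          -> return 1
          go(n=0)
          -> return 0
        -> return 1
        go(n=1)
        -> return 1
      -> return 2
      go(n=2) -> return 1  (same call as traced above)
    -> return 3
    go(n=3) -> return 2  (same call as traced above)
  -> return 5
  go(n=4) -> return 3  (same call as traced above)
-> return 8

n_calls is incremented once per call, so count the calls in each subtree. Let C(n) = number of calls made by go(n).
C(0) = C(1) = 1 (base case, no recursion); C(n) = 1 + C(n - 1) + C(n - 2) otherwise.
C(2) = 1 + C(1) + C(0) = 1 + 1 + 1 = 3
C(3) = 1 + C(2) + C(1) = 1 + 3 + 1 = 5
C(4) = 1 + C(3) + C(2) = 1 + 5 + 3 = 9
C(5) = 1 + C(4) + C(3) = 1 + 9 + 5 = 15
C(6) = 1 + C(5) + C(4) = 1 + 15 + 9 = 25
n_calls = C(6) = 25

Final answer: 25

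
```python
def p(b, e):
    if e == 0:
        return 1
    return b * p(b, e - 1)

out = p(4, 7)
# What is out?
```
Call trace:
p(b=4, e=7)
  p(b=4, e=6)
    p(b=4, e=5)
      p(b=4, e=4)
        p(b=4, e=3)
          p(b=4, e=2)
            p(b=4, e=1)
              p(b=4, e=0)
              -> return 1
            -> return 4
          -> return 16
        -> return 64
      -> return 256
    -> return 1024
  -> return 4096
-> return 16384

Final answer: 16384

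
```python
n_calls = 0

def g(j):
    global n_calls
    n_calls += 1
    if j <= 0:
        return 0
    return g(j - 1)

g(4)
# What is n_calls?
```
Call trace:
g(j=4)
  g(j=3)
    g(j=2)
      g(j=1)
        g(j=0)
        -> return 0
      -> return 0
    -> return 0
  -> return 0
-> return 0

n_calls is incremented once per call. g is entered once for each j = 4, 3, 2, 1, 0 (the j <= 0 call returns without recursing), i.e. 4 + 1 calls.
n_calls = 5

Final answer: 5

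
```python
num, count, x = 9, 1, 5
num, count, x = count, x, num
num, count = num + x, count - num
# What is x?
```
Trace:
  num=9, count=1, x=5
  num=1, count=5, x=9
  num=10, count=4, x=9

Final answer: 9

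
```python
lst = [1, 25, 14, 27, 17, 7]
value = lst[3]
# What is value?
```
Trace:
  lst=[1, 25, 14, 27, 17, 7]
  lst=[1, 25, 14, 27, 17, 7], value=27

Final answer: 27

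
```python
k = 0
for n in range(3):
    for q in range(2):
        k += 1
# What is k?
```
Trace:
  k=0
  k=1, n=0, q=0
  k=2, n=0, q=1
  k=3, n=1, q=0
  k=4, n=1, q=1
  k=5, n=2, q=0
  k=6, n=2, q=1

Final answer: 6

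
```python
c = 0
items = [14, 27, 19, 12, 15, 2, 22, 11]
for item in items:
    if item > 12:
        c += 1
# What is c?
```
Trace:
  c=0
  c=1, item=14
  c=2, item=27
  c=3, item=19
  c=3, item=12
  c=4, item=15
  c=4, item=2
  c=5, item=22
  c=5, item=11

Final answer: 5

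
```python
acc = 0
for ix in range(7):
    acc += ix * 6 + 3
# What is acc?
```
Trace:
  acc=0
  acc=3, ix=0
  acc=12, ix=1
  acc=27, ix=2
  acc=48, ix=3
  acc=75, ix=4
  acc=108, ix=5
  acc=147, ix=6

Final answer: 147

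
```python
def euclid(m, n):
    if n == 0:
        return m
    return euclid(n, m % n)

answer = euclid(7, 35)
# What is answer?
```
Call trace:
euclid(m=7, n=35)
  euclid(m=35, n=7)
    euclid(m=7, n=0)
    -> return 7
  -> return 7
-> return 7

Final answer: 7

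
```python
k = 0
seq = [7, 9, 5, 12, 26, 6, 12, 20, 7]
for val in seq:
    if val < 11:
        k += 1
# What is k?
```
Trace:
  k=0
  k=1, val=7
  k=2, val=9
  k=3, val=5
  k=3, val=12
  k=3, val=26
  k=4, val=6
  k=4, val=12
  k=4, val=20
  k=5, val=7

Final answer: 5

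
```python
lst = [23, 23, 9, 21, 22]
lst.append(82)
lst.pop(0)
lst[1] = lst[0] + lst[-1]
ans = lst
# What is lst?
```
Trace:
  lst=[23, 23, 9, 21, 22]
  lst=[23, 23, 9, 21, 22, 82]
  lst=[23, 9, 21, 22, 82]
  lst=[23, 105, 21, 22, 82]
  lst=[23, 105, 21, 22, 82], ans=[23, 105, 21, 22, 82]

Final answer: [23, 105, 21, 22, 82]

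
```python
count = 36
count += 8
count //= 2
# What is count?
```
Trace:
  count=36
  count=44
  count=22

Final answer: 22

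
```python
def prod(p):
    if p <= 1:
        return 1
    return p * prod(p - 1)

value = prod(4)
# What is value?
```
Call trace:
prod(p=4)
  prod(p=3)
    prod(p=2)
      prod(p=1)
      -> return 1
    -> return 2
  -> return 6
-> return 24

Final answer: 24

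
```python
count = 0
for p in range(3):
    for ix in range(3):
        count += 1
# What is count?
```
Trace:
  count=0
  count=1, p=0, ix=0
  count=2, p=0, ix=1
  count=3, p=0, ix=2
  count=4, p=1, ix=0
  count=5, p=1, ix=1
  count=6, p=1, ix=2
  count=7, p=2, ix=0
  count=8, p=2, ix=1
  count=9, p=2, ix=2

Final answer: 9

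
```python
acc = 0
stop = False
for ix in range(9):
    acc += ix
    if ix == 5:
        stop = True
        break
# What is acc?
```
Trace:
  acc=0
  acc=0, stop=False
  acc=0, stop=False, ix=0
  acc=1, stop=False, ix=1
  acc=3, stop=False, ix=2
  acc=6, stop=False, ix=3
  acc=10, stop=False, ix=4
  acc=15, stop=True, ix=5

Final answer: 15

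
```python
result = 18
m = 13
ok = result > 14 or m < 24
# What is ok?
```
Trace:
  result=18
  result=18, m=13
  result=18, m=13, ok=True

Final answer: True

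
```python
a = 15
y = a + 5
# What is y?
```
Trace:
  a=15
  a=15, y=20

Final answer: 20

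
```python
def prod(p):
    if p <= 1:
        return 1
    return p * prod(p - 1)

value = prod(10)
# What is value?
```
Call trace:
prod(p=10)
  prod(p=9)
    prod(p=8)
      prod(p=7)
        prod(p=6)
          prod(p=5)
            prod(p=4)
              prod(p=3)
                prod(p=2)
                  prod(p=1)
                  -> return 1
                -> return 2
              -> return 6
            -> return 24
          -> return 120
        -> return 720
      -> return 5040
    -> return 40320
  -> return 362880
-> return 3628800

Final answer: 3628800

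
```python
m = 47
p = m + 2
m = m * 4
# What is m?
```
Trace:
  m=47
  m=47, p=49
  m=188, p=49

Final answer: 188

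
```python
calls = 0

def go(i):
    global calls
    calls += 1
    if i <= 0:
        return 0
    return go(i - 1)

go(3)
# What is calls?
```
Call trace:
go(i=3)
  go(i=2)
    go(i=1)
      go(i=0)
      -> return 0
    -> return 0
  -> return 0
-> return 0

calls is incremented once per call. go is entered once for each i = 3, 2, 1, 0 (the i <= 0 call returns without recursing), i.e. 3 + 1 calls.
calls = 4

Final answer: 4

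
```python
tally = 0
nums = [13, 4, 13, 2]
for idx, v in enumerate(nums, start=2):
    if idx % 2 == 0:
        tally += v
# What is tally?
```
Trace:
  tally=0
  tally=13, idx=2, v=13
  tally=13, idx=3, v=4
  tally=26, idx=4, v=13
  tally=26, idx=5, v=2

Final answer: 26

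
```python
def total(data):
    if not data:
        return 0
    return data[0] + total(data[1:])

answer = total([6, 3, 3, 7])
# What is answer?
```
Call trace:
total(data=[6, 3, 3, 7])
  total(data=[3, 3, 7])
    total(data=[3, 7])
      total(data=[7])
        total(data=[])
        -> return 0
      -> return 7
    -> return 10
  -> return 13
-> return 19

Final answer: 19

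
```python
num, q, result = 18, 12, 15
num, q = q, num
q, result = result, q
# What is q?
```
Trace:
  num=18, q=12, result=15
  num=12, q=18, result=15
  num=12, q=15, result=18

Final answer: 15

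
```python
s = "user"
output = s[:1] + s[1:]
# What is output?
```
Trace:
  s='user'
  s='user', output='user'

Final answer: 'user'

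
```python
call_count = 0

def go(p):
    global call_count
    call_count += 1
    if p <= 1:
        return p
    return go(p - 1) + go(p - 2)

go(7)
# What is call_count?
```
Call trace (a repeated sub-call is expanded the first time; later identical calls just restate its return value):
go(p=7)
  go(p=6)
    go(p=5)
      go(p=4)
        go(p=3)
          go(p=2)
            go(p=1)
            -> return 1
            go(p=0)
            -> return 0
          -> return 1
          go(p=1)
          -> return 1
        -> return 2
        go(p=2) -> return 1  (same call as traced above)
      -> return 3
      go(p=3) -> return 2  (same call as traced above)
    -> return 5
    go(p=4) -> return 3  (same call as traced above)
  -> return 8
  go(p=5) -> return 5  (same call as traced above)
-> return 13

call_count is incremented once per call, so count the calls in each subtree. Let C(p) = number of calls made by go(p).
C(0) = C(1) = 1 (base case, no recursion); C(p) = 1 + C(p - 1) + C(p - 2) otherwise.
C(2) = 1 + C(1) + C(0) = 1 + 1 + 1 = 3
C(3) = 1 + C(2) + C(1) = 1 + 3 + 1 = 5
C(4) = 1 + C(3) + C(2) = 1 + 5 + 3 = 9
C(5) = 1 + C(4) + C(3) = 1 + 9 + 5 = 15
C(6) = 1 + C(5) + C(4) = 1 + 15 + 9 = 25
C(7) = 1 + C(6) + C(5) = 1 + 25 + 15 = 41
call_count = C(7) = 41

Final answer: 41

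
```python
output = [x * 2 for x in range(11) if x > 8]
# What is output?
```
Trace:
  x=0
  x=1
  x=2
  x=3
  x=4
  x=5
  x=6
  x=7
  x=8
  x=9
  x=10
  output=[18, 20]

Final answer: [18, 20]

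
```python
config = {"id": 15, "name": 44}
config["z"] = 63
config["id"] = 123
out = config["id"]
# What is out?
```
Trace:
  config={'id': 15, 'name': 44}
  config={'id': 15, 'name': 44, 'z': 63}
  config={'id': 123, 'name': 44, 'z': 63}
  config={'id': 123, 'name': 44, 'z': 63}, out=123

Final answer: 123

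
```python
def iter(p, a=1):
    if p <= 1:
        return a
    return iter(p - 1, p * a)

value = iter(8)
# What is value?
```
Call trace:
iter(p=8, a=1)
  iter(p=7, a=8)
    iter(p=6, a=56)
      iter(p=5, a=336)
        iter(p=4, a=1680)
          iter(p=3, a=6720)
            iter(p=2, a=20160)
              iter(p=1, a=40320)
              -> return 40320
            -> return 40320
          -> return 40320
        -> return 40320
      -> return 40320
    -> return 40320
  -> return 40320
-> return 40320

Final answer: 40320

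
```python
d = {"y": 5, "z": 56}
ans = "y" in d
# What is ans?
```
Trace:
  d={'y': 5, 'z': 56}
  d={'y': 5, 'z': 56}, ans=True

Final answer: True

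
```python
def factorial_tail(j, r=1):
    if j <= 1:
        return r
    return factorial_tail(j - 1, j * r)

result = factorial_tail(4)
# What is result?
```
Call trace:
factorial_tail(j=4, r=1)
  factorial_tail(j=3, r=4)
    factorial_tail(j=2, r=12)
      factorial_tail(j=1, r=24)
      -> return 24
    -> return 24
  -> return 24
-> return 24

Final answer: 24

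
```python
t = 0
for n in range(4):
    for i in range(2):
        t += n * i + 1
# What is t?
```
Trace:
  t=0
  t=1, n=0, i=0
  t=2, n=0, i=1
  t=3, n=1, i=0
  t=5, n=1, i=1
  t=6, n=2, i=0
  t=9, n=2, i=1
  t=10, n=3, i=0
  t=14, n=3, i=1

Final answer: 14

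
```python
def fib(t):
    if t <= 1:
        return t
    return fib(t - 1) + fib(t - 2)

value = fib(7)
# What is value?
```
Call trace (a repeated sub-call is expanded the first time; later identical calls just restate its return value):
fib(t=7)
  fib(t=6)
    fib(t=5)
      fib(t=4)
        fib(t=3)
          fib(t=2)
            fib(t=1)
            -> return 1
            fib(t=0)
            -> return 0
          -> return 1
          fib(t=1)
          -> return 1
        -> return 2
        fib(t=2) -> return 1  (same call as traced above)
      -> return 3
      fib(t=3) -> return 2  (same call as traced above)
    -> return 5
    fib(t=4) -> return 3  (same call as traced above)
  -> return 8
  fib(t=5) -> return 5  (same call as traced above)
-> return 13

Final answer: 13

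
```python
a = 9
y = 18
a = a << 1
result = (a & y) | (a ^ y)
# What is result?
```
Trace:
  a=9
  a=9, y=18
  a=18, y=18
  a=18, y=18, result=18

Final answer: 18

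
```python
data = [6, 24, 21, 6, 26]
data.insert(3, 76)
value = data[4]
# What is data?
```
Trace:
  data=[6, 24, 21, 6, 26]
  data=[6, 24, 21, 76, 6, 26]
  data=[6, 24, 21, 76, 6, 26], value=6

Final answer: [6, 24, 21, 76, 6, 26]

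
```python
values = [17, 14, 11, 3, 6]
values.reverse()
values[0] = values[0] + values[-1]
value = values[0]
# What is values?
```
Trace:
  values=[17, 14, 11, 3, 6]
  values=[6, 3, 11, 14, 17]
  values=[23, 3, 11, 14, 17]
  values=[23, 3, 11, 14, 17], value=23

Final answer: [23, 3, 11, 14, 17]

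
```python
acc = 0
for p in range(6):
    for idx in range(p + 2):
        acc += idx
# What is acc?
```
Trace:
  acc=0
  acc=0, p=0, idx=0
  acc=1, p=0, idx=1
  acc=1, p=1, idx=0
  acc=2, p=1, idx=1
  acc=4, p=1, idx=2
  acc=4, p=2, idx=0
  acc=5, p=2, idx=1
  acc=7, p=2, idx=2
  acc=10, p=2, idx=3
  acc=10, p=3, idx=0
  acc=11, p=3, idx=1
  acc=13, p=3, idx=2
  acc=16, p=3, idx=3
  acc=20, p=3, idx=4
  acc=20, p=4, idx=0
  acc=21, p=4, idx=1
  acc=23, p=4, idx=2
  acc=26, p=4, idx=3
  acc=30, p=4, idx=4
  acc=35, p=4, idx=5
  acc=35, p=5, idx=0
  acc=36, p=5, idx=1
  acc=38, p=5, idx=2
  acc=41, p=5, idx=3
  acc=45, p=5, idx=4
  acc=50, p=5, idx=5
  acc=56, p=5, idx=6

Final answer: 56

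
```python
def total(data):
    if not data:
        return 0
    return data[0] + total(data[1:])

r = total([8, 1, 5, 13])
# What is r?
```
Call trace:
total(data=[8, 1, 5, 13])
  total(data=[1, 5, 13])
    total(data=[5, 13])
      total(data=[13])
        total(data=[])
        -> return 0
      -> return 13
    -> return 18
  -> return 19
-> return 27

Final answer: 27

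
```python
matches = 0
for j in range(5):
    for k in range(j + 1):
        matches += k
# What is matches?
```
Trace:
  matches=0
  matches=0, j=0, k=0
  matches=0, j=1, k=0
  matches=1, j=1, k=1
  matches=1, j=2, k=0
  matches=2, j=2, k=1
  matches=4, j=2, k=2
  matches=4, j=3, k=0
  matches=5, j=3, k=1
  matches=7, j=3, k=2
  matches=10, j=3, k=3
  matches=10, j=4, k=0
  matches=11, j=4, k=1
  matches=13, j=4, k=2
  matches=16, j=4, k=3
  matches=20, j=4, k=4

Final answer: 20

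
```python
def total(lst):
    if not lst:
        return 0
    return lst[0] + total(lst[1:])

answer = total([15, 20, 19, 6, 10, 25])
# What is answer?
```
Call trace:
total(lst=[15, 20, 19, 6, 10, 25])
  total(lst=[20, 19, 6, 10, 25])
    total(lst=[19, 6, 10, 25])
      total(lst=[6, 10, 25])
        total(lst=[10, 25])
          total(lst=[25])
            total(lst=[])
            -> return 0
          -> return 25
        -> return 35
      -> return 41
    -> return 60
  -> return 80
-> return 95

Final answer: 95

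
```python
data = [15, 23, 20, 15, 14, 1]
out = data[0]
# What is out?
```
Trace:
  data=[15, 23, 20, 15, 14, 1]
  data=[15, 23, 20, 15, 14, 1], out=15

Final answer: 15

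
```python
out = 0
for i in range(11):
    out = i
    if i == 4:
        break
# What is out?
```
Trace:
  out=0
  out=0, i=0
  out=1, i=1
  out=2, i=2
  out=3, i=3
  out=4, i=4

Final answer: 4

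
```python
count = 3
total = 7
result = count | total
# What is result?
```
Trace:
  count=3
  count=3, total=7
  count=3, total=7, result=7

Final answer: 7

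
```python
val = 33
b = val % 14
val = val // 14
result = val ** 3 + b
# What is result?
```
Trace:
  val=33
  val=33, b=5
  val=2, b=5
  val=2, b=5, result=13

Final answer: 13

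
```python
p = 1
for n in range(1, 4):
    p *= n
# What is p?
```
Trace:
  p=1
  p=1, n=1
  p=2, n=2
  p=6, n=3

Final answer: 6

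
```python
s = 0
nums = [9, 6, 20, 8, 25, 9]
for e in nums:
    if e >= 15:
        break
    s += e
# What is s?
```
Trace:
  s=0
  s=9, e=9
  s=15, e=6
  s=15, e=20

Final answer: 15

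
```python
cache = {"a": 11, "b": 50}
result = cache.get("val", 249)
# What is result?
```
Trace:
  cache={'a': 11, 'b': 50}
  cache={'a': 11, 'b': 50}, result=249

Final answer: 249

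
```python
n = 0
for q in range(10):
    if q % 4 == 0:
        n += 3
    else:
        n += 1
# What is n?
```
Trace:
  n=0
  n=3, q=0
  n=4, q=1
  n=5, q=2
  n=6, q=3
  n=9, q=4
  n=10, q=5
  n=11, q=6
  n=12, q=7
  n=15, q=8
  n=16, q=9

Final answer: 16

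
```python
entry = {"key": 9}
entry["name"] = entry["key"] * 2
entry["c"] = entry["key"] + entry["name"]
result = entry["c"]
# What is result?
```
Trace:
  entry={'key': 9}
  entry={'key': 9, 'name': 18}
  entry={'key': 9, 'name': 18, 'c': 27}
  entry={'key': 9, 'name': 18, 'c': 27}, result=27

Final answer: 27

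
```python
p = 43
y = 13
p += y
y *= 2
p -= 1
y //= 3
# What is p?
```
Trace:
  p=43
  p=43, y=13
  p=56, y=13
  p=56, y=26
  p=55, y=26
  p=55, y=8

Final answer: 55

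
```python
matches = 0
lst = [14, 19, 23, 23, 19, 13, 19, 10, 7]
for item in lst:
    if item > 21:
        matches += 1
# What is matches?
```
Trace:
  matches=0
  matches=0, item=14
  matches=0, item=19
  matches=1, item=23
  matches=2, item=23
  matches=2, item=19
  matches=2, item=13
  matches=2, item=19
  matches=2, item=10
  matches=2, item=7

Final answer: 2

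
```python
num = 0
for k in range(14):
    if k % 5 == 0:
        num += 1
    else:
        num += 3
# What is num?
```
Trace:
  num=0
  num=1, k=0
  num=4, k=1
  num=7, k=2
  num=10, k=3
  num=13, k=4
  num=14, k=5
  num=17, k=6
  num=20, k=7
  num=23, k=8
  num=26, k=9
  num=27, k=10
  num=30, k=11
  num=33, k=12
  num=36, k=13

Final answer: 36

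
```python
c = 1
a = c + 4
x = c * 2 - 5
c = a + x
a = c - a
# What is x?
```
Trace:
  c=1
  c=1, a=5
  c=1, a=5, x=-3
  c=2, a=5, x=-3
  c=2, a=-3, x=-3

Final answer: -3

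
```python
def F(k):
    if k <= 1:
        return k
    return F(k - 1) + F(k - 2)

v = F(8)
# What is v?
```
Call trace (a repeated sub-call is expanded the first time; later identical calls just restate its return value):
F(k=8)
  F(k=7)
    F(k=6)
      F(k=5)
        F(k=4)
          F(k=3)
            F(k=2)
              F(k=1)
              -> return 1
              F(k=0)
              -> return 0
            -> return 1
            F(k=1)
            -> return 1
          -> return 2
          F(k=2) -> return 1  (same call as traced above)
        -> return 3
        F(k=3) -> return 2  (same call as traced above)
      -> return 5
      F(k=4) -> return 3  (same call as traced above)
    -> return 8
    F(k=5) -> return 5  (same call as traced above)
  -> return 13
  F(k=6) -> return 8  (same call as traced above)
-> return 21

Final answer: 21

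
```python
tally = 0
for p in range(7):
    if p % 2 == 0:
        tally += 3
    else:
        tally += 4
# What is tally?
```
Trace:
  tally=0
  tally=3, p=0
  tally=7, p=1
  tally=10, p=2
  tally=14, p=3
  tally=17, p=4
  tally=21, p=5
  tally=24, p=6

Final answer: 24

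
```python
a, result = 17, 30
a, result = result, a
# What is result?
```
Trace:
  a=17, result=30
  a=30, result=17

Final answer: 17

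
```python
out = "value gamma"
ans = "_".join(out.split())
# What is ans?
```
Trace:
  out='value gamma'
  out='value gamma', ans='value_gamma'

Final answer: 'value_gamma'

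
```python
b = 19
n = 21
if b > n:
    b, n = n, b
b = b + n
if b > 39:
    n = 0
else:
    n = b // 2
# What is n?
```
Trace:
  b=19
  b=19, n=21
  b=19, n=21
  b=40, n=21
  b=40, n=0

Final answer: 0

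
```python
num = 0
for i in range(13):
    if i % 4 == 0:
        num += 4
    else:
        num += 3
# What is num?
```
Trace:
  num=0
  num=4, i=0
  num=7, i=1
  num=10, i=2
  num=13, i=3
  num=17, i=4
  num=20, i=5
  num=23, i=6
  num=26, i=7
  num=30, i=8
  num=33, i=9
  num=36, i=10
  num=39, i=11
  num=43, i=12

Final answer: 43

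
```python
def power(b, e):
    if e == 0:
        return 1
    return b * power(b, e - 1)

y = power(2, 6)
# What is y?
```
Call trace:
power(b=2, e=6)
  power(b=2, e=5)
    power(b=2, e=4)
      power(b=2, e=3)
        power(b=2, e=2)
          power(b=2, e=1)
            power(b=2, e=0)
            -> return 1
          -> return 2
        -> return 4
      -> return 8
    -> return 16
  -> return 32
-> return 64

Final answer: 64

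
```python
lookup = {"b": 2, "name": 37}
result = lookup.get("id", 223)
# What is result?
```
Trace:
  lookup={'b': 2, 'name': 37}
  lookup={'b': 2, 'name': 37}, result=223

Final answer: 223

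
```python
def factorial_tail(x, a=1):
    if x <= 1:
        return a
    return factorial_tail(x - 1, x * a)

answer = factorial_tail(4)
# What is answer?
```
Call trace:
factorial_tail(x=4, a=1)
  factorial_tail(x=3, a=4)
    factorial_tail(x=2, a=12)
      factorial_tail(x=1, a=24)
      -> return 24
    -> return 24
  -> return 24
-> return 24

Final answer: 24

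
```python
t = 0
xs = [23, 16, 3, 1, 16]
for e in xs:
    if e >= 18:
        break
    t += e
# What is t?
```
Trace:
  t=0
  t=0, e=23

Final answer: 0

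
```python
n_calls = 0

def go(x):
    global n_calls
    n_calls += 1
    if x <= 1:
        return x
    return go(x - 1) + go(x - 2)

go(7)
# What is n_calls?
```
Call trace (a repeated sub-call is expanded the first time; later identical calls just restate its return value):
go(x=7)
  go(x=6)
    go(x=5)
      go(x=4)
        go(x=3)
          go(x=2)
            go(x=1)
            -> return 1
            go(x=0)
            -> return 0
          -> return 1
          go(x=1)
          -> return 1
        -> return 2
        go(x=2) -> return 1  (same call as traced above)
      -> return 3
      go(x=3) -> return 2  (same call as traced above)
    -> return 5
    go(x=4) -> return 3  (same call as traced above)
  -> return 8
  go(x=5) -> return 5  (same call as traced above)
-> return 13

n_calls is incremented once per call, so count the calls in each subtree. Let C(x) = number of calls made by go(x).
C(0) = C(1) = 1 (base case, no recursion); C(x) = 1 + C(x - 1) + C(x - 2) otherwise.
C(2) = 1 + C(1) + C(0) = 1 + 1 + 1 = 3
C(3) = 1 + C(2) + C(1) = 1 + 3 + 1 = 5
C(4) = 1 + C(3) + C(2) = 1 + 5 + 3 = 9
C(5) = 1 + C(4) + C(3) = 1 + 9 + 5 = 15
C(6) = 1 + C(5) + C(4) = 1 + 15 + 9 = 25
C(7) = 1 + C(6) + C(5) = 1 + 25 + 15 = 41
n_calls = C(7) = 41

Final answer: 41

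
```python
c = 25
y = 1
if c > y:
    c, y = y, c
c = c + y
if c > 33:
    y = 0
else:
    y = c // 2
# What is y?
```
Trace:
  c=25
  c=25, y=1
  c=1, y=25
  c=26, y=25
  c=26, y=13

Final answer: 13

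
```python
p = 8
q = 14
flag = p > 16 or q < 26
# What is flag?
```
Trace:
  p=8
  p=8, q=14
  p=8, q=14, flag=True

Final answer: True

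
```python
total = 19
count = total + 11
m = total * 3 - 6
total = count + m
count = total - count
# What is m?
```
Trace:
  total=19
  total=19, count=30
  total=19, count=30, m=51
  total=81, count=30, m=51
  total=81, count=51, m=51

Final answer: 51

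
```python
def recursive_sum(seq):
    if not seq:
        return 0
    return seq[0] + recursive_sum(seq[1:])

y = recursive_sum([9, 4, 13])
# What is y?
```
Call trace:
recursive_sum(seq=[9, 4, 13])
  recursive_sum(seq=[4, 13])
    recursive_sum(seq=[13])
      recursive_sum(seq=[])
      -> return 0
    -> return 13
  -> return 17
-> return 26

Final answer: 26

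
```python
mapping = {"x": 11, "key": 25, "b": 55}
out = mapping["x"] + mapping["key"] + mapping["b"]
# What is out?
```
Trace:
  mapping={'x': 11, 'key': 25, 'b': 55}
  mapping={'x': 11, 'key': 25, 'b': 55}, out=91

Final answer: 91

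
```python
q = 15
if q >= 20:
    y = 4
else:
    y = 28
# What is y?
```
Trace:
  q=15
  q=15, y=28

Final answer: 28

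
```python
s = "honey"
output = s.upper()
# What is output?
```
Trace:
  s='honey'
  s='honey', output='HONEY'

Final answer: 'HONEY'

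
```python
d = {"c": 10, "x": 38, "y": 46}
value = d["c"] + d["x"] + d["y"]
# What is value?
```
Trace:
  d={'c': 10, 'x': 38, 'y': 46}
  d={'c': 10, 'x': 38, 'y': 46}, value=94

Final answer: 94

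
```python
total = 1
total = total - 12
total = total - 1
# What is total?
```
Trace:
  total=1
  total=-11
  total=-12

Final answer: -12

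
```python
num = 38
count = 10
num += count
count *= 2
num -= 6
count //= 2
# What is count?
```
Trace:
  num=38
  num=38, count=10
  num=48, count=10
  num=48, count=20
  num=42, count=20
  num=42, count=10

Final answer: 10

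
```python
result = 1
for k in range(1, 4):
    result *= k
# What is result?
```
Trace:
  result=1
  result=1, k=1
  result=2, k=2
  result=6, k=3

Final answer: 6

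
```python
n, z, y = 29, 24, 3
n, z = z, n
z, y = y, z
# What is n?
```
Trace:
  n=29, z=24, y=3
  n=24, z=29, y=3
  n=24, z=3, y=29

Final answer: 24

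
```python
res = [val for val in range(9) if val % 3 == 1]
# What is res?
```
Trace:
  val=0
  val=1
  val=2
  val=3
  val=4
  val=5
  val=6
  val=7
  val=8
  res=[1, 4, 7]

Final answer: [1, 4, 7]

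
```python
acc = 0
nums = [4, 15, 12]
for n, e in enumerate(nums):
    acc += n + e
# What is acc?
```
Trace:
  acc=0
  acc=4, n=0, e=4
  acc=20, n=1, e=15
  acc=34, n=2, e=12

Final answer: 34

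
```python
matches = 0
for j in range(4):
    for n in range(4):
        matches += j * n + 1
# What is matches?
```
Trace:
  matches=0
  matches=1, j=0, n=0
  matches=2, j=0, n=1
  matches=3, j=0, n=2
  matches=4, j=0, n=3
  matches=5, j=1, n=0
  matches=7, j=1, n=1
  matches=10, j=1, n=2
  matches=14, j=1, n=3
  matches=15, j=2, n=0
  matches=18, j=2, n=1
  matches=23, j=2, n=2
  matches=30, j=2, n=3
  matches=31, j=3, n=0
  matches=35, j=3, n=1
  matches=42, j=3, n=2
  matches=52, j=3, n=3

Final answer: 52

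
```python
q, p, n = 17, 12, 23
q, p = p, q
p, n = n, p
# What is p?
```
Trace:
  q=17, p=12, n=23
  q=12, p=17, n=23
  q=12, p=23, n=17

Final answer: 23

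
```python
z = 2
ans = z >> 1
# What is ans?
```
Trace:
  z=2
  z=2, ans=1

Final answer: 1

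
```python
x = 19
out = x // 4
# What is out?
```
Trace:
  x=19
  x=19, out=4

Final answer: 4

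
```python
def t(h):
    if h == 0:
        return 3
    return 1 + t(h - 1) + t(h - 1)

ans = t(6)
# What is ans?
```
Call trace (a repeated sub-call is expanded the first time; later identical calls just restate its return value):
t(h=6)
  t(h=5)
    t(h=4)
      t(h=3)
        t(h=2)
          t(h=1)
            t(h=0)
            -> return 3
            t(h=0)
            -> return 3
          -> return 7
          t(h=1) -> return 7  (same call as traced above)
        -> return 15
        t(h=2) -> return 15  (same call as traced above)
      -> return 31
      t(h=3) -> return 31  (same call as traced above)
    -> return 63
    t(h=4) -> return 63  (same call as traced above)
  -> return 127
  t(h=5) -> return 127  (same call as traced above)
-> return 255

Final answer: 255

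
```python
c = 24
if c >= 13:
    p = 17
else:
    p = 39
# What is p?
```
Trace:
  c=24
  c=24, p=17

Final answer: 17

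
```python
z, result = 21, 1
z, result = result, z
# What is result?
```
Trace:
  z=21, result=1
  z=1, result=21

Final answer: 21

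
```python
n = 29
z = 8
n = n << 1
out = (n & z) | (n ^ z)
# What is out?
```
Trace:
  n=29
  n=29, z=8
  n=58, z=8
  n=58, z=8, out=58

Final answer: 58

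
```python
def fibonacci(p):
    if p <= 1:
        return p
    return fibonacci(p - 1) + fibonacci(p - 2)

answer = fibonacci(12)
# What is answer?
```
Call trace (a repeated sub-call is expanded the first time; later identical calls just restate its return value):
fibonacci(p=12)
  fibonacci(p=11)
    fibonacci(p=10)
      fibonacci(p=9)
        fibonacci(p=8)
          fibonacci(p=7)
            fibonacci(p=6)
              fibonacci(p=5)
                fibonacci(p=4)
                  fibonacci(p=3)
                    fibonacci(p=2)
                      fibonacci(p=1)
                      -> return 1
                      fibonacci(p=0)
                      -> return 0
                    -> return 1
                    fibonacci(p=1)
                    -> return 1
                  -> return 2
                  fibonacci(p=2) -> return 1  (same call as traced above)
                -> return 3
                fibonacci(p=3) -> return 2  (same call as traced above)
              -> return 5
              fibonacci(p=4) -> return 3  (same call as traced above)
            -> return 8
            fibonacci(p=5) -> return 5  (same call as traced above)
          -> return 13
          fibonacci(p=6) -> return 8  (same call as traced above)
        -> return 21
        fibonacci(p=7) -> return 13  (same call as traced above)
      -> return 34
      fibonacci(p=8) -> return 21  (same call as traced above)
    -> return 55
    fibonacci(p=9) -> return 34  (same call as traced above)
  -> return 89
  fibonacci(p=10) -> return 55  (same call as traced above)
-> return 144

Final answer: 144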